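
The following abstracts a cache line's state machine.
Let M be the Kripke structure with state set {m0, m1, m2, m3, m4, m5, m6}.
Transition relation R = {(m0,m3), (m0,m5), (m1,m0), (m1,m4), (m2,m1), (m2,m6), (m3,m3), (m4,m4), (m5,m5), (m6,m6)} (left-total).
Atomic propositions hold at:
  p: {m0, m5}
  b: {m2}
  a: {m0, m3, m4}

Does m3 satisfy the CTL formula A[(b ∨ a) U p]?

Sat(b ∨ a) = {m0, m2, m3, m4}
A[(b ∨ a) U p]: least fixpoint, start Z0 = Sat(p) = {m0, m5}, add states in Sat(b ∨ a) with every successor in Z. Already a fixed point.
Sat(A[(b ∨ a) U p]) = {m0, m5}
m3 ∉ Sat(A[(b ∨ a) U p]) = {m0, m5}, so the formula does not hold at m3.

No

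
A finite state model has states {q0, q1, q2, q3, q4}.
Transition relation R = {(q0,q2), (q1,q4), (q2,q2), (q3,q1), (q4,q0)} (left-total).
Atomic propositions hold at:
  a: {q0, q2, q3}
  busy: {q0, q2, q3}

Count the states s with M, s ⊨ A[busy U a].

3

A[busy U a]: least fixpoint, start Z0 = Sat(a) = {q0, q2, q3}, add states in Sat(busy) with every successor in Z. Already a fixed point.
Sat(A[busy U a]) = {q0, q2, q3}
|Sat(A[busy U a])| = |{q0, q2, q3}| = 3.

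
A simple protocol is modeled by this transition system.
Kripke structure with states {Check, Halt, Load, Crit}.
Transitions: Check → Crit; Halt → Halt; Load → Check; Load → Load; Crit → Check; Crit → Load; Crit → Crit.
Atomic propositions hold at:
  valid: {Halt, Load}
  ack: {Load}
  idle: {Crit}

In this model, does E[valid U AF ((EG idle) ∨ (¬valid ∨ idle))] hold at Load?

Yes

EG idle: greatest fixpoint, start Z0 = {Crit}, keep only states in Sat with some successor in Z. Already a fixed point.
Sat(EG idle) = {Crit}
Sat(¬valid) = {Check, Crit}
Sat(¬valid ∨ idle) = {Check, Crit}
Sat((EG idle) ∨ (¬valid ∨ idle)) = {Check, Crit}
AF ((EG idle) ∨ (¬valid ∨ idle)): least fixpoint, start Z0 = {Check, Crit}, add states with every successor in Z. Already a fixed point.
Sat(AF ((EG idle) ∨ (¬valid ∨ idle))) = {Check, Crit}
E[valid U AF ((EG idle) ∨ (¬valid ∨ idle))]: least fixpoint, start Z0 = Sat(AF ((EG idle) ∨ (¬valid ∨ idle))) = {Check, Crit}, add states in Sat(valid) with some successor in Z. Z1 = {Check, Load, Crit}; fixed.
Sat(E[valid U AF ((EG idle) ∨ (¬valid ∨ idle))]) = {Check, Load, Crit}
Load ∈ Sat(E[valid U AF ((EG idle) ∨ (¬valid ∨ idle))]) = {Check, Load, Crit}, so the formula holds at Load.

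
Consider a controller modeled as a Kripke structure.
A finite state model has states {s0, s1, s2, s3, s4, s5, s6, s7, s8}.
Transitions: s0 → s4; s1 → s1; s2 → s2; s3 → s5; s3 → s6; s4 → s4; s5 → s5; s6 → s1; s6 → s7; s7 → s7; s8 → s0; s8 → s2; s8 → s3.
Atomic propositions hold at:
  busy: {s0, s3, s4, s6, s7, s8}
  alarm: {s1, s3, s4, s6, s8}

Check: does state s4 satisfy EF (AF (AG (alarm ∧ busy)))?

Sat(alarm ∧ busy) = {s3, s4, s6, s8}
AG (alarm ∧ busy): greatest fixpoint, start Z0 = {s3, s4, s6, s8}, keep only states in Sat with every successor in Z. Z1 = {s4}; fixed.
Sat(AG (alarm ∧ busy)) = {s4}
AF (AG (alarm ∧ busy)): least fixpoint, start Z0 = {s4}, add states with every successor in Z. Z1 = {s0, s4}; fixed.
Sat(AF (AG (alarm ∧ busy))) = {s0, s4}
EF (AF (AG (alarm ∧ busy))): least fixpoint, start Z0 = {s0, s4}, add states with some successor in Z. Z1 = {s0, s4, s8}; fixed.
Sat(EF (AF (AG (alarm ∧ busy)))) = {s0, s4, s8}
s4 ∈ Sat(EF (AF (AG (alarm ∧ busy)))) = {s0, s4, s8}, so the formula holds at s4.

Yes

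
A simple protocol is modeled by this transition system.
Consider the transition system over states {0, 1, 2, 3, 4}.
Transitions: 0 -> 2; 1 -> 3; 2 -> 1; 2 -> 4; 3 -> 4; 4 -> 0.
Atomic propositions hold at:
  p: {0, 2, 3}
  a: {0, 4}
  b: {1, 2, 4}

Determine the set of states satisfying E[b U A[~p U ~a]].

{1, 2, 3}

Sat(~p) = {1, 4}
Sat(~a) = {1, 2, 3}
A[~p U ~a]: least fixpoint, start Z0 = Sat(~a) = {1, 2, 3}, add states in Sat(~p) with every successor in Z. Already a fixed point.
Sat(A[~p U ~a]) = {1, 2, 3}
E[b U A[~p U ~a]]: least fixpoint, start Z0 = Sat(A[~p U ~a]) = {1, 2, 3}, add states in Sat(b) with some successor in Z. Already a fixed point.
Sat(E[b U A[~p U ~a]]) = {1, 2, 3}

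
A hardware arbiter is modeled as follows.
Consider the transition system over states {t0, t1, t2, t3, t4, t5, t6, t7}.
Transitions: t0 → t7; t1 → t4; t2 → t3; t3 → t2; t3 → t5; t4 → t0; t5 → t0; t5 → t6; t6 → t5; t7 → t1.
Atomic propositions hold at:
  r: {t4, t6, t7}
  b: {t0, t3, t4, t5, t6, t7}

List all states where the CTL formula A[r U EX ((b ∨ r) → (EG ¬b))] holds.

{t3, t7}

Sat(b ∨ r) = {t0, t3, t4, t5, t6, t7}
Sat(¬b) = {t1, t2}
EG ¬b: greatest fixpoint, start Z0 = {t1, t2}, keep only states in Sat with some successor in Z. Z1 = ∅; fixed.
Sat(EG ¬b) = ∅
Sat((b ∨ r) → (EG ¬b)) = {t1, t2}
Sat(EX ((b ∨ r) → (EG ¬b))) = {s : some successor in {t1, t2}} = {t3, t7}
A[r U EX ((b ∨ r) → (EG ¬b))]: least fixpoint, start Z0 = Sat(EX ((b ∨ r) → (EG ¬b))) = {t3, t7}, add states in Sat(r) with every successor in Z. Already a fixed point.
Sat(A[r U EX ((b ∨ r) → (EG ¬b))]) = {t3, t7}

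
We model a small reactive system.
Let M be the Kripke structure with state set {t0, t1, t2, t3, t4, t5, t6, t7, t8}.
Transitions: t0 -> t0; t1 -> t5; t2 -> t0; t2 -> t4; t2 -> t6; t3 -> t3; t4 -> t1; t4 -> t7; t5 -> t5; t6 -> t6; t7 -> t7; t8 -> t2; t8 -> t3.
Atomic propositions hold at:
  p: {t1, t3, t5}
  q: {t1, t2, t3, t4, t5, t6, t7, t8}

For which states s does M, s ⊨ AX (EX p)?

{t1, t3, t5}

Sat(EX p) = {s : some successor in {t1, t3, t5}} = {t1, t3, t4, t5, t8}
Sat(AX (EX p)) = {s : every successor in {t1, t3, t4, t5, t8}} = {t1, t3, t5}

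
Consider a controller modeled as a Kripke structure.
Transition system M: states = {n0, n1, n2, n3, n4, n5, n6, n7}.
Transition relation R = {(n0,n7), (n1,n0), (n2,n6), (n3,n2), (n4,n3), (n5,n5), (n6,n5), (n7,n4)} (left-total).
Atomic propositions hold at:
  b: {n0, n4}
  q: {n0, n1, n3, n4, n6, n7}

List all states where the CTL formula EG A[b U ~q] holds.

Sat(~q) = {n2, n5}
A[b U ~q]: least fixpoint, start Z0 = Sat(~q) = {n2, n5}, add states in Sat(b) with every successor in Z. Already a fixed point.
Sat(A[b U ~q]) = {n2, n5}
EG A[b U ~q]: greatest fixpoint, start Z0 = {n2, n5}, keep only states in Sat with some successor in Z. Z1 = {n5}; fixed.
Sat(EG A[b U ~q]) = {n5}

{n5}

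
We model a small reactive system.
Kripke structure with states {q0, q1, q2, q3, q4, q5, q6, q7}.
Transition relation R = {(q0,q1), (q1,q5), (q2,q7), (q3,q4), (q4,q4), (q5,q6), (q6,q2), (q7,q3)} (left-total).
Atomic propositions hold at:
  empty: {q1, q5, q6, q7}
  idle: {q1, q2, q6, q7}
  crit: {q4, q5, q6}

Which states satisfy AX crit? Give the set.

{q1, q3, q4, q5}

Sat(AX crit) = {s : every successor in {q4, q5, q6}} = {q1, q3, q4, q5}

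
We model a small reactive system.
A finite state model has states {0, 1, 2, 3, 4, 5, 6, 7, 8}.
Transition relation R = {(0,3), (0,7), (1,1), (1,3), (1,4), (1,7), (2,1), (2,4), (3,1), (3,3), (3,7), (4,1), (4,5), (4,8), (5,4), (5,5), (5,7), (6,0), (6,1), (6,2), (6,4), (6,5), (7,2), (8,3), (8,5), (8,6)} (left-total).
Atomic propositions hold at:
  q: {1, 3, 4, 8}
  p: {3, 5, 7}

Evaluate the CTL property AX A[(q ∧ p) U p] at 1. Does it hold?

No

Sat(q ∧ p) = {3}
A[(q ∧ p) U p]: least fixpoint, start Z0 = Sat(p) = {3, 5, 7}, add states in Sat(q ∧ p) with every successor in Z. Already a fixed point.
Sat(A[(q ∧ p) U p]) = {3, 5, 7}
Sat(AX A[(q ∧ p) U p]) = {s : every successor in {3, 5, 7}} = {0}
1 ∉ Sat(AX A[(q ∧ p) U p]) = {0}, so the formula does not hold at 1.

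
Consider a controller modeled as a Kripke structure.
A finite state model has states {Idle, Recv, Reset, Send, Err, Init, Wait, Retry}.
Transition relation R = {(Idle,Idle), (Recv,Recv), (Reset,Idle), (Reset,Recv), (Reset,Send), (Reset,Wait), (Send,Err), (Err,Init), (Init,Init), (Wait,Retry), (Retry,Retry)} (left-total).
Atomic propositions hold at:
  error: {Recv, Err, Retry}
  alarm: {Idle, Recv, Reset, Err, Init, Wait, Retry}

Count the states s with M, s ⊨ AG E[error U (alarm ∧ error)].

2

Sat(alarm ∧ error) = {Recv, Err, Retry}
E[error U (alarm ∧ error)]: least fixpoint, start Z0 = Sat((alarm ∧ error)) = {Recv, Err, Retry}, add states in Sat(error) with some successor in Z. Already a fixed point.
Sat(E[error U (alarm ∧ error)]) = {Recv, Err, Retry}
AG E[error U (alarm ∧ error)]: greatest fixpoint, start Z0 = {Recv, Err, Retry}, keep only states in Sat with every successor in Z. Z1 = {Recv, Retry}; fixed.
Sat(AG E[error U (alarm ∧ error)]) = {Recv, Retry}
|Sat(AG E[error U (alarm ∧ error)])| = |{Recv, Retry}| = 2.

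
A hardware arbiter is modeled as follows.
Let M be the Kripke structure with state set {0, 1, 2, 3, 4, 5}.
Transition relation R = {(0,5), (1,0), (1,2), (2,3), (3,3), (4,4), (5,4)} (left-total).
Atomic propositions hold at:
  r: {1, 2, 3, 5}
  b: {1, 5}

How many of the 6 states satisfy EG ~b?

3

Sat(~b) = {0, 2, 3, 4}
EG ~b: greatest fixpoint, start Z0 = {0, 2, 3, 4}, keep only states in Sat with some successor in Z. Z1 = {2, 3, 4}; fixed.
Sat(EG ~b) = {2, 3, 4}
|Sat(EG ~b)| = |{2, 3, 4}| = 3.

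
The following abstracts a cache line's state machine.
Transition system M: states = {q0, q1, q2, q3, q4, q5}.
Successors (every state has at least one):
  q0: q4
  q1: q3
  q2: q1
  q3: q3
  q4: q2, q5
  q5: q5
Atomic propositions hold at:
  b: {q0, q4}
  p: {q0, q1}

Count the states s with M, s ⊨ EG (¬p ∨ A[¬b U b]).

4

Sat(¬p) = {q2, q3, q4, q5}
Sat(¬b) = {q1, q2, q3, q5}
A[¬b U b]: least fixpoint, start Z0 = Sat(b) = {q0, q4}, add states in Sat(¬b) with every successor in Z. Already a fixed point.
Sat(A[¬b U b]) = {q0, q4}
Sat(¬p ∨ A[¬b U b]) = {q0, q2, q3, q4, q5}
EG (¬p ∨ A[¬b U b]): greatest fixpoint, start Z0 = {q0, q2, q3, q4, q5}, keep only states in Sat with some successor in Z. Z1 = {q0, q3, q4, q5}; fixed.
Sat(EG (¬p ∨ A[¬b U b])) = {q0, q3, q4, q5}
|Sat(EG (¬p ∨ A[¬b U b]))| = |{q0, q3, q4, q5}| = 4.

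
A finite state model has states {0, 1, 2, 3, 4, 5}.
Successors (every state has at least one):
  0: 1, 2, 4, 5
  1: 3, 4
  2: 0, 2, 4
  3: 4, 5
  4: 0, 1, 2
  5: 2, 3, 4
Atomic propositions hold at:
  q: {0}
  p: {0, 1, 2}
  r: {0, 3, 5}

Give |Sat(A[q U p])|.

3

A[q U p]: least fixpoint, start Z0 = Sat(p) = {0, 1, 2}, add states in Sat(q) with every successor in Z. Already a fixed point.
Sat(A[q U p]) = {0, 1, 2}
|Sat(A[q U p])| = |{0, 1, 2}| = 3.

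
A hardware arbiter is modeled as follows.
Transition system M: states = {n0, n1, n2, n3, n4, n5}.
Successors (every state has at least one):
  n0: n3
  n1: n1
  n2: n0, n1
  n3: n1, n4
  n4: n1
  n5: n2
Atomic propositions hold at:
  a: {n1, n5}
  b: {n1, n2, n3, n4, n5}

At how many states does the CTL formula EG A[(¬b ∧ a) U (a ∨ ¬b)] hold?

Sat(¬b) = {n0}
Sat(¬b ∧ a) = ∅
Sat(a ∨ ¬b) = {n0, n1, n5}
A[(¬b ∧ a) U (a ∨ ¬b)]: least fixpoint, start Z0 = Sat((a ∨ ¬b)) = {n0, n1, n5}, add states in Sat(¬b ∧ a) with every successor in Z. Already a fixed point.
Sat(A[(¬b ∧ a) U (a ∨ ¬b)]) = {n0, n1, n5}
EG A[(¬b ∧ a) U (a ∨ ¬b)]: greatest fixpoint, start Z0 = {n0, n1, n5}, keep only states in Sat with some successor in Z. Z1 = {n1}; fixed.
Sat(EG A[(¬b ∧ a) U (a ∨ ¬b)]) = {n1}
|Sat(EG A[(¬b ∧ a) U (a ∨ ¬b)])| = |{n1}| = 1.

1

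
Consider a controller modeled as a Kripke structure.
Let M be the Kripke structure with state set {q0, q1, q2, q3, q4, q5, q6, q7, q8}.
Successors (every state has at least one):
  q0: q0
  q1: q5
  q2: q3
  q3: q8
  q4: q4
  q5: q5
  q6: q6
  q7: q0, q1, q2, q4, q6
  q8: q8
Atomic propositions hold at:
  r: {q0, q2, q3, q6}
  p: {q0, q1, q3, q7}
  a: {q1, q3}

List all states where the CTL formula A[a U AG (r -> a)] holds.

Sat(r -> a) = {q1, q3, q4, q5, q7, q8}
AG (r -> a): greatest fixpoint, start Z0 = {q1, q3, q4, q5, q7, q8}, keep only states in Sat with every successor in Z. Z1 = {q1, q3, q4, q5, q8}; fixed.
Sat(AG (r -> a)) = {q1, q3, q4, q5, q8}
A[a U AG (r -> a)]: least fixpoint, start Z0 = Sat(AG (r -> a)) = {q1, q3, q4, q5, q8}, add states in Sat(a) with every successor in Z. Already a fixed point.
Sat(A[a U AG (r -> a)]) = {q1, q3, q4, q5, q8}

{q1, q3, q4, q5, q8}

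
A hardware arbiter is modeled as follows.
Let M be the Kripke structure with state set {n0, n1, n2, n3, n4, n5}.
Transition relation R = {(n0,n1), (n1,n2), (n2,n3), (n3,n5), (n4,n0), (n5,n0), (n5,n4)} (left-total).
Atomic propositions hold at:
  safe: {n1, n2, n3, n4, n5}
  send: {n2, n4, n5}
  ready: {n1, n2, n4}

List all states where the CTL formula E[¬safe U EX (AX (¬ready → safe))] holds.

{n0, n1, n2, n4, n5}

Sat(¬safe) = {n0}
Sat(¬ready) = {n0, n3, n5}
Sat(¬ready → safe) = {n1, n2, n3, n4, n5}
Sat(AX (¬ready → safe)) = {s : every successor in {n1, n2, n3, n4, n5}} = {n0, n1, n2, n3}
Sat(EX (AX (¬ready → safe))) = {s : some successor in {n0, n1, n2, n3}} = {n0, n1, n2, n4, n5}
E[¬safe U EX (AX (¬ready → safe))]: least fixpoint, start Z0 = Sat(EX (AX (¬ready → safe))) = {n0, n1, n2, n4, n5}, add states in Sat(¬safe) with some successor in Z. Already a fixed point.
Sat(E[¬safe U EX (AX (¬ready → safe))]) = {n0, n1, n2, n4, n5}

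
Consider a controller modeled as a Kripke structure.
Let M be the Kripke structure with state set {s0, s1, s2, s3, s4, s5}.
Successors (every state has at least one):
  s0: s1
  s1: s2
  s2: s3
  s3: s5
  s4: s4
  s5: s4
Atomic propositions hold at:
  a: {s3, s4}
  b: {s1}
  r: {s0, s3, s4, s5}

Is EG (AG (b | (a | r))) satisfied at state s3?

Sat(a | r) = {s0, s3, s4, s5}
Sat(b | (a | r)) = {s0, s1, s3, s4, s5}
AG (b | (a | r)): greatest fixpoint, start Z0 = {s0, s1, s3, s4, s5}, keep only states in Sat with every successor in Z. Z1 = {s0, s3, s4, s5}; Z2 = {s3, s4, s5}; fixed.
Sat(AG (b | (a | r))) = {s3, s4, s5}
EG (AG (b | (a | r))): greatest fixpoint, start Z0 = {s3, s4, s5}, keep only states in Sat with some successor in Z. Already a fixed point.
Sat(EG (AG (b | (a | r)))) = {s3, s4, s5}
s3 ∈ Sat(EG (AG (b | (a | r)))) = {s3, s4, s5}, so the formula holds at s3.

Yes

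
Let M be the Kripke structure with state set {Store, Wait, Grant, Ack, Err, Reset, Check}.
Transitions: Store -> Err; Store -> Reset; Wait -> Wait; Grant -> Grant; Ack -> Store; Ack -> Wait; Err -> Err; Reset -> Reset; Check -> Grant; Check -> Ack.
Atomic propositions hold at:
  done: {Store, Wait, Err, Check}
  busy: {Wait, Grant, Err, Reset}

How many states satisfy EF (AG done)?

AG done: greatest fixpoint, start Z0 = {Store, Wait, Err, Check}, keep only states in Sat with every successor in Z. Z1 = {Wait, Err}; fixed.
Sat(AG done) = {Wait, Err}
EF (AG done): least fixpoint, start Z0 = {Wait, Err}, add states with some successor in Z. Z1 = {Store, Wait, Ack, Err}; Z2 = {Store, Wait, Ack, Err, Check}; fixed.
Sat(EF (AG done)) = {Store, Wait, Ack, Err, Check}
|Sat(EF (AG done))| = |{Store, Wait, Ack, Err, Check}| = 5.

5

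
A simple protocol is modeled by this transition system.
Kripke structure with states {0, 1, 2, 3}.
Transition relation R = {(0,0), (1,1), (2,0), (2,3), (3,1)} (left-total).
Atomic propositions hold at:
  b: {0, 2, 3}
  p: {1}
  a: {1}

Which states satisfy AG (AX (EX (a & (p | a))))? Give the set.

Sat(p | a) = {1}
Sat(a & (p | a)) = {1}
Sat(EX (a & (p | a))) = {s : some successor in {1}} = {1, 3}
Sat(AX (EX (a & (p | a)))) = {s : every successor in {1, 3}} = {1, 3}
AG (AX (EX (a & (p | a)))): greatest fixpoint, start Z0 = {1, 3}, keep only states in Sat with every successor in Z. Already a fixed point.
Sat(AG (AX (EX (a & (p | a))))) = {1, 3}

{1, 3}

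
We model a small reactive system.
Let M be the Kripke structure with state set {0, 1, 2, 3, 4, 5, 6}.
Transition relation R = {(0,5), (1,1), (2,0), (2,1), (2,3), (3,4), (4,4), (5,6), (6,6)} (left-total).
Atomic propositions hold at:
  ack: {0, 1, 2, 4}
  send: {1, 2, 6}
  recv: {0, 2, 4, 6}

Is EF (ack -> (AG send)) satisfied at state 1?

Yes

AG send: greatest fixpoint, start Z0 = {1, 2, 6}, keep only states in Sat with every successor in Z. Z1 = {1, 6}; fixed.
Sat(AG send) = {1, 6}
Sat(ack -> (AG send)) = {1, 3, 5, 6}
EF (ack -> (AG send)): least fixpoint, start Z0 = {1, 3, 5, 6}, add states with some successor in Z. Z1 = {0, 1, 2, 3, 5, 6}; fixed.
Sat(EF (ack -> (AG send))) = {0, 1, 2, 3, 5, 6}
1 ∈ Sat(EF (ack -> (AG send))) = {0, 1, 2, 3, 5, 6}, so the formula holds at 1.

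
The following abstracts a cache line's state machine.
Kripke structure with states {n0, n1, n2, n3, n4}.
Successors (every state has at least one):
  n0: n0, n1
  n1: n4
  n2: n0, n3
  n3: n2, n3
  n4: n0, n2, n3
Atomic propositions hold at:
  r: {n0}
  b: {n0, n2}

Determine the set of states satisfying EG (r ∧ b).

Sat(r ∧ b) = {n0}
EG (r ∧ b): greatest fixpoint, start Z0 = {n0}, keep only states in Sat with some successor in Z. Already a fixed point.
Sat(EG (r ∧ b)) = {n0}

{n0}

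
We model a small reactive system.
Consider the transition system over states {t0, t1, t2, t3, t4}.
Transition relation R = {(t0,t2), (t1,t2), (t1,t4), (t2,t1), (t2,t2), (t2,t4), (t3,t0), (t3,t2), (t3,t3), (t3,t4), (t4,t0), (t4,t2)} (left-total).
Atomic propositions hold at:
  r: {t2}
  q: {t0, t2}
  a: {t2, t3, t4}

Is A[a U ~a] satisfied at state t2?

No

Sat(~a) = {t0, t1}
A[a U ~a]: least fixpoint, start Z0 = Sat(~a) = {t0, t1}, add states in Sat(a) with every successor in Z. Already a fixed point.
Sat(A[a U ~a]) = {t0, t1}
t2 ∉ Sat(A[a U ~a]) = {t0, t1}, so the formula does not hold at t2.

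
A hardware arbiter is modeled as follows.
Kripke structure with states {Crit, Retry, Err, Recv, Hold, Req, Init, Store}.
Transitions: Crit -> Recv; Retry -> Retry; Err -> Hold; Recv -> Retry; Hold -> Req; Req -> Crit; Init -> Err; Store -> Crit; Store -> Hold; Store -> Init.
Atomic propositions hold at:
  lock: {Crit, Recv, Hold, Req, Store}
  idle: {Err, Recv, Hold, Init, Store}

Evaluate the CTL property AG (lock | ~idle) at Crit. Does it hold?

Yes

Sat(~idle) = {Crit, Retry, Req}
Sat(lock | ~idle) = {Crit, Retry, Recv, Hold, Req, Store}
AG (lock | ~idle): greatest fixpoint, start Z0 = {Crit, Retry, Recv, Hold, Req, Store}, keep only states in Sat with every successor in Z. Z1 = {Crit, Retry, Recv, Hold, Req}; fixed.
Sat(AG (lock | ~idle)) = {Crit, Retry, Recv, Hold, Req}
Crit ∈ Sat(AG (lock | ~idle)) = {Crit, Retry, Recv, Hold, Req}, so the formula holds at Crit.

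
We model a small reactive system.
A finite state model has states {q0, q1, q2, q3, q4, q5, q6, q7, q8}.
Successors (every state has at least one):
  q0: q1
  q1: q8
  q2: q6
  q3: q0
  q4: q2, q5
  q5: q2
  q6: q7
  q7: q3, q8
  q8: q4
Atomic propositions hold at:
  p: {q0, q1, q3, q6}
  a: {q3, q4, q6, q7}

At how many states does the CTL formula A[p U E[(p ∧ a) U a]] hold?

Sat(p ∧ a) = {q3, q6}
E[(p ∧ a) U a]: least fixpoint, start Z0 = Sat(a) = {q3, q4, q6, q7}, add states in Sat(p ∧ a) with some successor in Z. Already a fixed point.
Sat(E[(p ∧ a) U a]) = {q3, q4, q6, q7}
A[p U E[(p ∧ a) U a]]: least fixpoint, start Z0 = Sat(E[(p ∧ a) U a]) = {q3, q4, q6, q7}, add states in Sat(p) with every successor in Z. Already a fixed point.
Sat(A[p U E[(p ∧ a) U a]]) = {q3, q4, q6, q7}
|Sat(A[p U E[(p ∧ a) U a]])| = |{q3, q4, q6, q7}| = 4.

4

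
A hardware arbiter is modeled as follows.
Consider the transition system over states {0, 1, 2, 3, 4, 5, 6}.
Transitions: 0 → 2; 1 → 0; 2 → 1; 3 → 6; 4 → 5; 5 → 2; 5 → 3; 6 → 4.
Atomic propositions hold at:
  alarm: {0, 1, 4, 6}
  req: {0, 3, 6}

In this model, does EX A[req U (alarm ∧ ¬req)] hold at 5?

Yes

Sat(¬req) = {1, 2, 4, 5}
Sat(alarm ∧ ¬req) = {1, 4}
A[req U (alarm ∧ ¬req)]: least fixpoint, start Z0 = Sat((alarm ∧ ¬req)) = {1, 4}, add states in Sat(req) with every successor in Z. Z1 = {1, 4, 6}; Z2 = {1, 3, 4, 6}; fixed.
Sat(A[req U (alarm ∧ ¬req)]) = {1, 3, 4, 6}
Sat(EX A[req U (alarm ∧ ¬req)]) = {s : some successor in {1, 3, 4, 6}} = {2, 3, 5, 6}
5 ∈ Sat(EX A[req U (alarm ∧ ¬req)]) = {2, 3, 5, 6}, so the formula holds at 5.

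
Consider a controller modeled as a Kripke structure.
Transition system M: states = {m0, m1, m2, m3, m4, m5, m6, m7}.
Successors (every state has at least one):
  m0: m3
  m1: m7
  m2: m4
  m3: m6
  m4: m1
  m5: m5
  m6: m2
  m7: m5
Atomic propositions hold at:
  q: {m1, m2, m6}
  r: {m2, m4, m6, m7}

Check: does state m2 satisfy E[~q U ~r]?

No

Sat(~q) = {m0, m3, m4, m5, m7}
Sat(~r) = {m0, m1, m3, m5}
E[~q U ~r]: least fixpoint, start Z0 = Sat(~r) = {m0, m1, m3, m5}, add states in Sat(~q) with some successor in Z. Z1 = {m0, m1, m3, m4, m5, m7}; fixed.
Sat(E[~q U ~r]) = {m0, m1, m3, m4, m5, m7}
m2 ∉ Sat(E[~q U ~r]) = {m0, m1, m3, m4, m5, m7}, so the formula does not hold at m2.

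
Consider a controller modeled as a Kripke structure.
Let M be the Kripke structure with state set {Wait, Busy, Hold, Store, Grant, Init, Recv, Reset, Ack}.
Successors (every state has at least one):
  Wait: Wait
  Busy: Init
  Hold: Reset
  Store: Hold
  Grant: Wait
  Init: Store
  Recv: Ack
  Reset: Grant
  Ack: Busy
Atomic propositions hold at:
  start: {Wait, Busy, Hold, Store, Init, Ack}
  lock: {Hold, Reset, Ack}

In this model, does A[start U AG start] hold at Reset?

AG start: greatest fixpoint, start Z0 = {Wait, Busy, Hold, Store, Init, Ack}, keep only states in Sat with every successor in Z. Z1 = {Wait, Busy, Store, Init, Ack}; Z2 = {Wait, Busy, Init, Ack}; Z3 = {Wait, Busy, Ack}; Z4 = {Wait, Ack}; Z5 = {Wait}; fixed.
Sat(AG start) = {Wait}
A[start U AG start]: least fixpoint, start Z0 = Sat(AG start) = {Wait}, add states in Sat(start) with every successor in Z. Already a fixed point.
Sat(A[start U AG start]) = {Wait}
Reset ∉ Sat(A[start U AG start]) = {Wait}, so the formula does not hold at Reset.

No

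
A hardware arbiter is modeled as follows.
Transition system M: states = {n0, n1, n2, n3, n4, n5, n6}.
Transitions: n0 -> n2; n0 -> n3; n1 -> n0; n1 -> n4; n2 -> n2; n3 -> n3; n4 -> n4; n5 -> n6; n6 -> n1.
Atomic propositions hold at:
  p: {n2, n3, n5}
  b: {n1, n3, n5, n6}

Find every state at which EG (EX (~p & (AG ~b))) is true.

{n1, n4}

Sat(~p) = {n0, n1, n4, n6}
Sat(~b) = {n0, n2, n4}
AG ~b: greatest fixpoint, start Z0 = {n0, n2, n4}, keep only states in Sat with every successor in Z. Z1 = {n2, n4}; fixed.
Sat(AG ~b) = {n2, n4}
Sat(~p & (AG ~b)) = {n4}
Sat(EX (~p & (AG ~b))) = {s : some successor in {n4}} = {n1, n4}
EG (EX (~p & (AG ~b))): greatest fixpoint, start Z0 = {n1, n4}, keep only states in Sat with some successor in Z. Already a fixed point.
Sat(EG (EX (~p & (AG ~b)))) = {n1, n4}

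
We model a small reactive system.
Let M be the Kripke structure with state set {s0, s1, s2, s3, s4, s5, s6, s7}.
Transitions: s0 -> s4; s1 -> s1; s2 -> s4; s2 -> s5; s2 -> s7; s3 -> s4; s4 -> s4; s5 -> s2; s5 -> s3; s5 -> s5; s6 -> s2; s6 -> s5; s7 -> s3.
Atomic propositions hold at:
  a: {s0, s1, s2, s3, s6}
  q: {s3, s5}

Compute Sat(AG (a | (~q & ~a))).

Sat(~q) = {s0, s1, s2, s4, s6, s7}
Sat(~a) = {s4, s5, s7}
Sat(~q & ~a) = {s4, s7}
Sat(a | (~q & ~a)) = {s0, s1, s2, s3, s4, s6, s7}
AG (a | (~q & ~a)): greatest fixpoint, start Z0 = {s0, s1, s2, s3, s4, s6, s7}, keep only states in Sat with every successor in Z. Z1 = {s0, s1, s3, s4, s7}; fixed.
Sat(AG (a | (~q & ~a))) = {s0, s1, s3, s4, s7}

{s0, s1, s3, s4, s7}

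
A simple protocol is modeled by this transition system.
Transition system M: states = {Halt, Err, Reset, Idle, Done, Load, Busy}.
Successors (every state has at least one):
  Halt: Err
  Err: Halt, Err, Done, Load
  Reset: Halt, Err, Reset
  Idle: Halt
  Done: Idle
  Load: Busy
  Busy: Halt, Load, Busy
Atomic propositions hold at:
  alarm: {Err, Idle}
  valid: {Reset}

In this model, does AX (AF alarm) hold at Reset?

No

AF alarm: least fixpoint, start Z0 = {Err, Idle}, add states with every successor in Z. Z1 = {Halt, Err, Idle, Done}; fixed.
Sat(AF alarm) = {Halt, Err, Idle, Done}
Sat(AX (AF alarm)) = {s : every successor in {Halt, Err, Idle, Done}} = {Halt, Idle, Done}
Reset ∉ Sat(AX (AF alarm)) = {Halt, Idle, Done}, so the formula does not hold at Reset.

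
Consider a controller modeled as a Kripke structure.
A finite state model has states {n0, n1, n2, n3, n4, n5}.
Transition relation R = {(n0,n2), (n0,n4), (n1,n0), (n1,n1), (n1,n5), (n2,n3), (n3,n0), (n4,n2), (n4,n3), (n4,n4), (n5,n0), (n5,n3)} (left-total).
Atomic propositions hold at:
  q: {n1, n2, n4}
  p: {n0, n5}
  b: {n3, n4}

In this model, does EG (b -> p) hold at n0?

No

Sat(b -> p) = {n0, n1, n2, n5}
EG (b -> p): greatest fixpoint, start Z0 = {n0, n1, n2, n5}, keep only states in Sat with some successor in Z. Z1 = {n0, n1, n5}; Z2 = {n1, n5}; Z3 = {n1}; fixed.
Sat(EG (b -> p)) = {n1}
n0 ∉ Sat(EG (b -> p)) = {n1}, so the formula does not hold at n0.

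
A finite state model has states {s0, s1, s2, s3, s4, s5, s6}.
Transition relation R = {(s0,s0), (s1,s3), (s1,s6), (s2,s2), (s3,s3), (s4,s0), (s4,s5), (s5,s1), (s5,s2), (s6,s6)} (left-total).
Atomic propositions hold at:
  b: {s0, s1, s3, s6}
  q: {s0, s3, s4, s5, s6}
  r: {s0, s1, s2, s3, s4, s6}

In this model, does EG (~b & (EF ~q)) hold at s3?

Sat(~b) = {s2, s4, s5}
Sat(~q) = {s1, s2}
EF ~q: least fixpoint, start Z0 = {s1, s2}, add states with some successor in Z. Z1 = {s1, s2, s5}; Z2 = {s1, s2, s4, s5}; fixed.
Sat(EF ~q) = {s1, s2, s4, s5}
Sat(~b & (EF ~q)) = {s2, s4, s5}
EG (~b & (EF ~q)): greatest fixpoint, start Z0 = {s2, s4, s5}, keep only states in Sat with some successor in Z. Already a fixed point.
Sat(EG (~b & (EF ~q))) = {s2, s4, s5}
s3 ∉ Sat(EG (~b & (EF ~q))) = {s2, s4, s5}, so the formula does not hold at s3.

No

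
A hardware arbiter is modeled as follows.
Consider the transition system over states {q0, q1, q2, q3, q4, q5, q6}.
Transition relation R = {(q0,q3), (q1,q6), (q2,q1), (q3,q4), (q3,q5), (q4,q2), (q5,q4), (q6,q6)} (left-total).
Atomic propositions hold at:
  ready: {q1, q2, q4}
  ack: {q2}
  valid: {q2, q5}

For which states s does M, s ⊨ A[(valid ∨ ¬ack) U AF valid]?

{q0, q2, q3, q4, q5}

Sat(¬ack) = {q0, q1, q3, q4, q5, q6}
Sat(valid ∨ ¬ack) = {q0, q1, q2, q3, q4, q5, q6}
AF valid: least fixpoint, start Z0 = {q2, q5}, add states with every successor in Z. Z1 = {q2, q4, q5}; Z2 = {q2, q3, q4, q5}; Z3 = {q0, q2, q3, q4, q5}; fixed.
Sat(AF valid) = {q0, q2, q3, q4, q5}
A[(valid ∨ ¬ack) U AF valid]: least fixpoint, start Z0 = Sat(AF valid) = {q0, q2, q3, q4, q5}, add states in Sat(valid ∨ ¬ack) with every successor in Z. Already a fixed point.
Sat(A[(valid ∨ ¬ack) U AF valid]) = {q0, q2, q3, q4, q5}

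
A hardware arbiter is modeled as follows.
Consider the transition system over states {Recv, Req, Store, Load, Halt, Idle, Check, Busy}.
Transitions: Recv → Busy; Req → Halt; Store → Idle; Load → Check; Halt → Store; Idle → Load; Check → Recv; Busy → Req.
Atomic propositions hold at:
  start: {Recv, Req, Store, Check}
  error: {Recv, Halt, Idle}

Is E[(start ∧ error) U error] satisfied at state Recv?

Sat(start ∧ error) = {Recv}
E[(start ∧ error) U error]: least fixpoint, start Z0 = Sat(error) = {Recv, Halt, Idle}, add states in Sat(start ∧ error) with some successor in Z. Already a fixed point.
Sat(E[(start ∧ error) U error]) = {Recv, Halt, Idle}
Recv ∈ Sat(E[(start ∧ error) U error]) = {Recv, Halt, Idle}, so the formula holds at Recv.

Yes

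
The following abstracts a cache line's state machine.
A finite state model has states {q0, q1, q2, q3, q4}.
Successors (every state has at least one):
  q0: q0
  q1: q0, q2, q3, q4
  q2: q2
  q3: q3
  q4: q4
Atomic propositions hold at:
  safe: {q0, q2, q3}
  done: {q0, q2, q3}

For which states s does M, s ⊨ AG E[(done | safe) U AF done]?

{q0, q2, q3}

Sat(done | safe) = {q0, q2, q3}
AF done: least fixpoint, start Z0 = {q0, q2, q3}, add states with every successor in Z. Already a fixed point.
Sat(AF done) = {q0, q2, q3}
E[(done | safe) U AF done]: least fixpoint, start Z0 = Sat(AF done) = {q0, q2, q3}, add states in Sat(done | safe) with some successor in Z. Already a fixed point.
Sat(E[(done | safe) U AF done]) = {q0, q2, q3}
AG E[(done | safe) U AF done]: greatest fixpoint, start Z0 = {q0, q2, q3}, keep only states in Sat with every successor in Z. Already a fixed point.
Sat(AG E[(done | safe) U AF done]) = {q0, q2, q3}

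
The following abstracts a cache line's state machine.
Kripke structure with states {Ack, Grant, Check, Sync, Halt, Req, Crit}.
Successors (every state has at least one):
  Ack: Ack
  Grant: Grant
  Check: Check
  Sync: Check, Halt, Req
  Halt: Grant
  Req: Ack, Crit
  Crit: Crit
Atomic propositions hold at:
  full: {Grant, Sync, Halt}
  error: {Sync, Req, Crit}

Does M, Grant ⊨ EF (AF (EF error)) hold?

No

EF error: least fixpoint, start Z0 = {Sync, Req, Crit}, add states with some successor in Z. Already a fixed point.
Sat(EF error) = {Sync, Req, Crit}
AF (EF error): least fixpoint, start Z0 = {Sync, Req, Crit}, add states with every successor in Z. Already a fixed point.
Sat(AF (EF error)) = {Sync, Req, Crit}
EF (AF (EF error)): least fixpoint, start Z0 = {Sync, Req, Crit}, add states with some successor in Z. Already a fixed point.
Sat(EF (AF (EF error))) = {Sync, Req, Crit}
Grant ∉ Sat(EF (AF (EF error))) = {Sync, Req, Crit}, so the formula does not hold at Grant.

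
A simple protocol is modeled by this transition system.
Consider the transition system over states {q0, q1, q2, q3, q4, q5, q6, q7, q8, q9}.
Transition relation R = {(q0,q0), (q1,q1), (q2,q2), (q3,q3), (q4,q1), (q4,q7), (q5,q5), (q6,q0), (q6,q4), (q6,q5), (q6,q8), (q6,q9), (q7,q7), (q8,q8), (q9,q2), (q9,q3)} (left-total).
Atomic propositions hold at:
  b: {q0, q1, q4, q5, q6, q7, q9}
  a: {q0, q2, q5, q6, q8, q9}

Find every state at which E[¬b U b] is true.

Sat(¬b) = {q2, q3, q8}
E[¬b U b]: least fixpoint, start Z0 = Sat(b) = {q0, q1, q4, q5, q6, q7, q9}, add states in Sat(¬b) with some successor in Z. Already a fixed point.
Sat(E[¬b U b]) = {q0, q1, q4, q5, q6, q7, q9}

{q0, q1, q4, q5, q6, q7, q9}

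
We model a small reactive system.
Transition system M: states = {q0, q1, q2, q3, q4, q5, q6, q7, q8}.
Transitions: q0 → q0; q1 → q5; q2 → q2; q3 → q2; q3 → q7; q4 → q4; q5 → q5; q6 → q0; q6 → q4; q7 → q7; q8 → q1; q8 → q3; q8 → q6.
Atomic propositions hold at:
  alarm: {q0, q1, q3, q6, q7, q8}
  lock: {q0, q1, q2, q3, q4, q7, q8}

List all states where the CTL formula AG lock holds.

{q0, q2, q3, q4, q7}

AG lock: greatest fixpoint, start Z0 = {q0, q1, q2, q3, q4, q7, q8}, keep only states in Sat with every successor in Z. Z1 = {q0, q2, q3, q4, q7}; fixed.
Sat(AG lock) = {q0, q2, q3, q4, q7}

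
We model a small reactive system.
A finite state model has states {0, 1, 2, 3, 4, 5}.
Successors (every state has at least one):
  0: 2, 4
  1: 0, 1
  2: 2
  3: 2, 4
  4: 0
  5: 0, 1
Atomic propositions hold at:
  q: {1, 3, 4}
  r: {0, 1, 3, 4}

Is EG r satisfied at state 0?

Yes

EG r: greatest fixpoint, start Z0 = {0, 1, 3, 4}, keep only states in Sat with some successor in Z. Already a fixed point.
Sat(EG r) = {0, 1, 3, 4}
0 ∈ Sat(EG r) = {0, 1, 3, 4}, so the formula holds at 0.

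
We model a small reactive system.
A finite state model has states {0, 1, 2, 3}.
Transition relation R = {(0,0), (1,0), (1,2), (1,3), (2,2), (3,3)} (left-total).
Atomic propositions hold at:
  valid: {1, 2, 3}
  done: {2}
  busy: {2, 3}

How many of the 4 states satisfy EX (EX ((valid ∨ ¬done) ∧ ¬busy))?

2

Sat(¬done) = {0, 1, 3}
Sat(valid ∨ ¬done) = {0, 1, 2, 3}
Sat(¬busy) = {0, 1}
Sat((valid ∨ ¬done) ∧ ¬busy) = {0, 1}
Sat(EX ((valid ∨ ¬done) ∧ ¬busy)) = {s : some successor in {0, 1}} = {0, 1}
Sat(EX (EX ((valid ∨ ¬done) ∧ ¬busy))) = {s : some successor in {0, 1}} = {0, 1}
|Sat(EX (EX ((valid ∨ ¬done) ∧ ¬busy)))| = |{0, 1}| = 2.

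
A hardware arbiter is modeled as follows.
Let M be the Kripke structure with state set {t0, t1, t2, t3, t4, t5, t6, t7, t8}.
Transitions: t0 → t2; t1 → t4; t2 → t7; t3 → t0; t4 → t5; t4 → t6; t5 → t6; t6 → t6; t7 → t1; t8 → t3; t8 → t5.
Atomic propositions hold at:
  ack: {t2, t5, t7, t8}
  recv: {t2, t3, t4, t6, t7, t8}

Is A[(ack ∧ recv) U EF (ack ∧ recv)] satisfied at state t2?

Sat(ack ∧ recv) = {t2, t7, t8}
EF (ack ∧ recv): least fixpoint, start Z0 = {t2, t7, t8}, add states with some successor in Z. Z1 = {t0, t2, t7, t8}; Z2 = {t0, t2, t3, t7, t8}; fixed.
Sat(EF (ack ∧ recv)) = {t0, t2, t3, t7, t8}
A[(ack ∧ recv) U EF (ack ∧ recv)]: least fixpoint, start Z0 = Sat(EF (ack ∧ recv)) = {t0, t2, t3, t7, t8}, add states in Sat(ack ∧ recv) with every successor in Z. Already a fixed point.
Sat(A[(ack ∧ recv) U EF (ack ∧ recv)]) = {t0, t2, t3, t7, t8}
t2 ∈ Sat(A[(ack ∧ recv) U EF (ack ∧ recv)]) = {t0, t2, t3, t7, t8}, so the formula holds at t2.

Yes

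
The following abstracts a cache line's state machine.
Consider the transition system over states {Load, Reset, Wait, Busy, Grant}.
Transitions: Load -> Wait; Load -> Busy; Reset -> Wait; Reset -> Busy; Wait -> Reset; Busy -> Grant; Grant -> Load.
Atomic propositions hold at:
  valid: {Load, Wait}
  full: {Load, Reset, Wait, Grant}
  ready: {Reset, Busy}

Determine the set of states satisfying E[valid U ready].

{Load, Reset, Wait, Busy}

E[valid U ready]: least fixpoint, start Z0 = Sat(ready) = {Reset, Busy}, add states in Sat(valid) with some successor in Z. Z1 = {Load, Reset, Wait, Busy}; fixed.
Sat(E[valid U ready]) = {Load, Reset, Wait, Busy}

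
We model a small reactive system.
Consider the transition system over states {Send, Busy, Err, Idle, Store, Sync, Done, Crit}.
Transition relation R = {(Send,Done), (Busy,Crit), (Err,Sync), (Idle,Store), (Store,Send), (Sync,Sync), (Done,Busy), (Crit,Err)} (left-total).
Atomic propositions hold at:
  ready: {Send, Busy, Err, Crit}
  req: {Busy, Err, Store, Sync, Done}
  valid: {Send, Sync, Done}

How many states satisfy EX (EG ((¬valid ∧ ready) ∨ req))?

Sat(¬valid) = {Busy, Err, Idle, Store, Crit}
Sat(¬valid ∧ ready) = {Busy, Err, Crit}
Sat((¬valid ∧ ready) ∨ req) = {Busy, Err, Store, Sync, Done, Crit}
EG ((¬valid ∧ ready) ∨ req): greatest fixpoint, start Z0 = {Busy, Err, Store, Sync, Done, Crit}, keep only states in Sat with some successor in Z. Z1 = {Busy, Err, Sync, Done, Crit}; fixed.
Sat(EG ((¬valid ∧ ready) ∨ req)) = {Busy, Err, Sync, Done, Crit}
Sat(EX (EG ((¬valid ∧ ready) ∨ req))) = {s : some successor in {Busy, Err, Sync, Done, Crit}} = {Send, Busy, Err, Sync, Done, Crit}
|Sat(EX (EG ((¬valid ∧ ready) ∨ req)))| = |{Send, Busy, Err, Sync, Done, Crit}| = 6.

6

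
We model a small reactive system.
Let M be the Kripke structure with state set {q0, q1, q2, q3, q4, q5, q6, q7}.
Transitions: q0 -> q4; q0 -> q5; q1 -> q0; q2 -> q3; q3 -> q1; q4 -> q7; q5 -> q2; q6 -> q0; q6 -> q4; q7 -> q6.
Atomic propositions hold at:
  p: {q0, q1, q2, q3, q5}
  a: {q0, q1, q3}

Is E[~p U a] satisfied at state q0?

Yes

Sat(~p) = {q4, q6, q7}
E[~p U a]: least fixpoint, start Z0 = Sat(a) = {q0, q1, q3}, add states in Sat(~p) with some successor in Z. Z1 = {q0, q1, q3, q6}; Z2 = {q0, q1, q3, q6, q7}; Z3 = {q0, q1, q3, q4, q6, q7}; fixed.
Sat(E[~p U a]) = {q0, q1, q3, q4, q6, q7}
q0 ∈ Sat(E[~p U a]) = {q0, q1, q3, q4, q6, q7}, so the formula holds at q0.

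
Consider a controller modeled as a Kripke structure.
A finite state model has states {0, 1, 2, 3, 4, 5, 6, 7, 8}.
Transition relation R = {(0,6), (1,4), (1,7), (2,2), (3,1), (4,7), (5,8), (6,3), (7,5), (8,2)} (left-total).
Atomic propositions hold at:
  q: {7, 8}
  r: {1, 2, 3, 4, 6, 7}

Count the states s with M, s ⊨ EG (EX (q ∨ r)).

3

Sat(q ∨ r) = {1, 2, 3, 4, 6, 7, 8}
Sat(EX (q ∨ r)) = {s : some successor in {1, 2, 3, 4, 6, 7, 8}} = {0, 1, 2, 3, 4, 5, 6, 8}
EG (EX (q ∨ r)): greatest fixpoint, start Z0 = {0, 1, 2, 3, 4, 5, 6, 8}, keep only states in Sat with some successor in Z. Z1 = {0, 1, 2, 3, 5, 6, 8}; Z2 = {0, 2, 3, 5, 6, 8}; Z3 = {0, 2, 5, 6, 8}; Z4 = {0, 2, 5, 8}; Z5 = {2, 5, 8}; fixed.
Sat(EG (EX (q ∨ r))) = {2, 5, 8}
|Sat(EG (EX (q ∨ r)))| = |{2, 5, 8}| = 3.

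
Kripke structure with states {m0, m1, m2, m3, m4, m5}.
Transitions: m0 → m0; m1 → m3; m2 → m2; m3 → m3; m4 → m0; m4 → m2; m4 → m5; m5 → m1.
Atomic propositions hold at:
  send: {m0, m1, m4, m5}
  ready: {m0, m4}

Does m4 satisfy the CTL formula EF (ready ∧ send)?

Sat(ready ∧ send) = {m0, m4}
EF (ready ∧ send): least fixpoint, start Z0 = {m0, m4}, add states with some successor in Z. Already a fixed point.
Sat(EF (ready ∧ send)) = {m0, m4}
m4 ∈ Sat(EF (ready ∧ send)) = {m0, m4}, so the formula holds at m4.

Yes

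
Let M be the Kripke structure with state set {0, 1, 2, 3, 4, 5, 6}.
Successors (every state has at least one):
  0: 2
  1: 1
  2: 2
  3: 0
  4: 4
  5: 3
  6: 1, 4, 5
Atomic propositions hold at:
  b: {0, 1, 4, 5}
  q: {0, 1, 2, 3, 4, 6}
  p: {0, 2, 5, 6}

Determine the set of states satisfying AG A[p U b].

{1, 4}

A[p U b]: least fixpoint, start Z0 = Sat(b) = {0, 1, 4, 5}, add states in Sat(p) with every successor in Z. Z1 = {0, 1, 4, 5, 6}; fixed.
Sat(A[p U b]) = {0, 1, 4, 5, 6}
AG A[p U b]: greatest fixpoint, start Z0 = {0, 1, 4, 5, 6}, keep only states in Sat with every successor in Z. Z1 = {1, 4, 6}; Z2 = {1, 4}; fixed.
Sat(AG A[p U b]) = {1, 4}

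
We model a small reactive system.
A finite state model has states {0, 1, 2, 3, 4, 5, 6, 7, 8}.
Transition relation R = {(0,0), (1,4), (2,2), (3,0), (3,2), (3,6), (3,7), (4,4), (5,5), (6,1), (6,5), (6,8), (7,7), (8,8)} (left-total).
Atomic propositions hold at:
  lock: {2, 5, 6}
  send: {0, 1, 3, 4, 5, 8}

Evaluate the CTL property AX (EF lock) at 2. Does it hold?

Yes

EF lock: least fixpoint, start Z0 = {2, 5, 6}, add states with some successor in Z. Z1 = {2, 3, 5, 6}; fixed.
Sat(EF lock) = {2, 3, 5, 6}
Sat(AX (EF lock)) = {s : every successor in {2, 3, 5, 6}} = {2, 5}
2 ∈ Sat(AX (EF lock)) = {2, 5}, so the formula holds at 2.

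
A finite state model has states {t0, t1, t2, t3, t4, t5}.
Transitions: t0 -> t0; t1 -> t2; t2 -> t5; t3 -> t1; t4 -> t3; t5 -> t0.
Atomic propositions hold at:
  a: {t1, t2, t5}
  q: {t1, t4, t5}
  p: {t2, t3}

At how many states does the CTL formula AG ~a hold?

1

Sat(~a) = {t0, t3, t4}
AG ~a: greatest fixpoint, start Z0 = {t0, t3, t4}, keep only states in Sat with every successor in Z. Z1 = {t0, t4}; Z2 = {t0}; fixed.
Sat(AG ~a) = {t0}
|Sat(AG ~a)| = |{t0}| = 1.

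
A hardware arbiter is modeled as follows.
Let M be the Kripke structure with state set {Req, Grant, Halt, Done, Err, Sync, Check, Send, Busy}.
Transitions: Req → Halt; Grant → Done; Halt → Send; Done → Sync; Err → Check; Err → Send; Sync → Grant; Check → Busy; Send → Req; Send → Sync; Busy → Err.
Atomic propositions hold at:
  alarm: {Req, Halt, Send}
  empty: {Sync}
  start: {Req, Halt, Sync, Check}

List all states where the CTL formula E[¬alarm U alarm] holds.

{Req, Halt, Err, Check, Send, Busy}

Sat(¬alarm) = {Grant, Done, Err, Sync, Check, Busy}
E[¬alarm U alarm]: least fixpoint, start Z0 = Sat(alarm) = {Req, Halt, Send}, add states in Sat(¬alarm) with some successor in Z. Z1 = {Req, Halt, Err, Send}; Z2 = {Req, Halt, Err, Send, Busy}; Z3 = {Req, Halt, Err, Check, Send, Busy}; fixed.
Sat(E[¬alarm U alarm]) = {Req, Halt, Err, Check, Send, Busy}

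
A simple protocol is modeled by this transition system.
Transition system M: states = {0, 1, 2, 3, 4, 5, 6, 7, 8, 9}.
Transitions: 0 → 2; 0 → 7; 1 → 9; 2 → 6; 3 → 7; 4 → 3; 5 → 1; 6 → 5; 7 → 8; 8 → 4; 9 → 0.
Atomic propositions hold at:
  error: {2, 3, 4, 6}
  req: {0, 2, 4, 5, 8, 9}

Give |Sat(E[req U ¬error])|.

Sat(¬error) = {0, 1, 5, 7, 8, 9}
E[req U ¬error]: least fixpoint, start Z0 = Sat(¬error) = {0, 1, 5, 7, 8, 9}, add states in Sat(req) with some successor in Z. Already a fixed point.
Sat(E[req U ¬error]) = {0, 1, 5, 7, 8, 9}
|Sat(E[req U ¬error])| = |{0, 1, 5, 7, 8, 9}| = 6.

6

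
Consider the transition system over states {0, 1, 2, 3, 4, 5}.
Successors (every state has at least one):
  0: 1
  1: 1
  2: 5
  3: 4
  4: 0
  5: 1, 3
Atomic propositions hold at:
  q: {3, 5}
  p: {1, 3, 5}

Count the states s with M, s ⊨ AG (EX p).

Sat(EX p) = {s : some successor in {1, 3, 5}} = {0, 1, 2, 5}
AG (EX p): greatest fixpoint, start Z0 = {0, 1, 2, 5}, keep only states in Sat with every successor in Z. Z1 = {0, 1, 2}; Z2 = {0, 1}; fixed.
Sat(AG (EX p)) = {0, 1}
|Sat(AG (EX p))| = |{0, 1}| = 2.

2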